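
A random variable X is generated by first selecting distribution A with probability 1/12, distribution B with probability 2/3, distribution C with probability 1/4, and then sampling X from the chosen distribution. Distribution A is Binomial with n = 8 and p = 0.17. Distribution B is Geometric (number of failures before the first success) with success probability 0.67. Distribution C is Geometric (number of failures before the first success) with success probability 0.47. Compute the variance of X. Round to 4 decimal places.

1.2941

Per component, A: μ=1.36, E[X²]=2.9784; B: μ=0.492537, E[X²]=0.977723; C: μ=1.12766, E[X²]=3.67089.
E[X] = 0.0833333·1.36 + 0.666667·0.492537 + 0.25·1.12766 = 0.723606.
E[X²] = 0.0833333·2.9784 + 0.666667·0.977723 + 0.25·3.67089 = 1.81774.
Var(X) = E[X²] − (E[X])² = 1.81774 − 0.523606 = 1.29413.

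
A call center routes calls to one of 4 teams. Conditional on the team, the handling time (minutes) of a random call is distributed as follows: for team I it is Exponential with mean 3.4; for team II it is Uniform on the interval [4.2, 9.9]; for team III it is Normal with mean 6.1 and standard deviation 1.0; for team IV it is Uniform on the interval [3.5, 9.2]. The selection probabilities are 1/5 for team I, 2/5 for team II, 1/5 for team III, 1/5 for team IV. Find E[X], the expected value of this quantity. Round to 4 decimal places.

5.9900

Component means — I: 3.4; II: 7.05; III: 6.1; IV: 6.35.
E[X] = 0.2·3.4 + 0.4·7.05 + 0.2·6.1 + 0.2·6.35 = 5.99.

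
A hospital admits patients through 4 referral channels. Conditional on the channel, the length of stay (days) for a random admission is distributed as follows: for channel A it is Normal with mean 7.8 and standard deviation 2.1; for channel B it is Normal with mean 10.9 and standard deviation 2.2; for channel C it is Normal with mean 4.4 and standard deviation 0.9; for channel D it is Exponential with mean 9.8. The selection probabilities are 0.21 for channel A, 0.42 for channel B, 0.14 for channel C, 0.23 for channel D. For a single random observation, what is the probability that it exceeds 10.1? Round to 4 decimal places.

0.3804

Conditional on each channel, P(X > 10.1): A: 0.136706; B: 0.641935; C: 1.1996e-10; D: 0.356788.
By total probability, P(X > 10.1) = 0.21·0.136706 + 0.42·0.641935 + 0.14·1.1996e-10 + 0.23·0.356788 = 0.380382.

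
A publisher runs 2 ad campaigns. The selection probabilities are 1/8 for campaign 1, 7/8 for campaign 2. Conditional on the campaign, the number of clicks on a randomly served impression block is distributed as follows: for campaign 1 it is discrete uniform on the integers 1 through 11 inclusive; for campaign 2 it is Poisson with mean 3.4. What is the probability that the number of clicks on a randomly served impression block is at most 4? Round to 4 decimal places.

Conditional on each campaign, P(X ≤ 4): 1: 0.363636; 2: 0.744182.
By total probability, P(X ≤ 4) = 0.125·0.363636 + 0.875·0.744182 = 0.696613.

0.6966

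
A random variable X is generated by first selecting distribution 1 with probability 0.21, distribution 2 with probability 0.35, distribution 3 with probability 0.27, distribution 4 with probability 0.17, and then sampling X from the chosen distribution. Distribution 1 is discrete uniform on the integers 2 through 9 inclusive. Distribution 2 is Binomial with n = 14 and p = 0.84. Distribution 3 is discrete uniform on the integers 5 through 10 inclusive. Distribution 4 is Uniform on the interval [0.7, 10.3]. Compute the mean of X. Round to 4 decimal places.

8.2310

Component means — 1: 5.5; 2: 11.76; 3: 7.5; 4: 5.5.
E[X] = 0.21·5.5 + 0.35·11.76 + 0.27·7.5 + 0.17·5.5 = 8.231.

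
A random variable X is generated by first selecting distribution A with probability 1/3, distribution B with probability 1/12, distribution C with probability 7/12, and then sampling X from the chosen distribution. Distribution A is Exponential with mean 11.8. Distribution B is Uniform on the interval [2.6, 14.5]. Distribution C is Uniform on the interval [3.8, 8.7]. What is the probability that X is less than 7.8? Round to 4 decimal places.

0.6738

Conditional on each component, P(X < 7.8): A: 0.483674; B: 0.436975; C: 0.816327.
By total probability, P(X < 7.8) = 0.333333·0.483674 + 0.0833333·0.436975 + 0.583333·0.816327 = 0.67383.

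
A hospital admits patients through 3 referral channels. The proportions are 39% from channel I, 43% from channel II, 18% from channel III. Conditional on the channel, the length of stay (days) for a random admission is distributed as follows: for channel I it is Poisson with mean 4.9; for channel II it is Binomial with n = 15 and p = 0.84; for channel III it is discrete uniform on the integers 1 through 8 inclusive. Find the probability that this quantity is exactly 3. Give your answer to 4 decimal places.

0.0794

Conditional on each channel, P(X = 3): I: 0.146014; II: 7.59083e-08; III: 0.125.
By total probability, P(X = 3) = 0.39·0.146014 + 0.43·7.59083e-08 + 0.18·0.125 = 0.0794454.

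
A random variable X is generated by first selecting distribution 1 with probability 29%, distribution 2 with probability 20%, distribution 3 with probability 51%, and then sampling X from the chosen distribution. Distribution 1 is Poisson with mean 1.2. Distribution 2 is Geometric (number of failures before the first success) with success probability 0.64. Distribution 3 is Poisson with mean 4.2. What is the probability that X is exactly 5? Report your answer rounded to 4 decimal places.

Conditional on each component, P(X = 5): 1: 0.00624556; 2: 0.00386984; 3: 0.163316.
By total probability, P(X = 5) = 0.29·0.00624556 + 0.2·0.00386984 + 0.51·0.163316 = 0.0858763.

0.0859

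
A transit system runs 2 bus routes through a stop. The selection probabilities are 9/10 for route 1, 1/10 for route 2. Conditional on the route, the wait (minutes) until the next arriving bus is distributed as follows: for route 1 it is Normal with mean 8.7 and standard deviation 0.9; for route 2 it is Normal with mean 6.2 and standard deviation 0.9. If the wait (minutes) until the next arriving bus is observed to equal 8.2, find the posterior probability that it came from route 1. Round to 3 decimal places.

0.989

Likelihoods f(8.2 | ·): 1: 0.37988; 2: 0.0375263.
Posterior ∝ prior × likelihood. Numerator for 1: 0.9·0.37988 = 0.341892.
Normalizing constant: 0.9·0.37988 + 0.1·0.0375263 = 0.345645.
P(1 | observation) = 0.341892 / 0.345645 = 0.989143.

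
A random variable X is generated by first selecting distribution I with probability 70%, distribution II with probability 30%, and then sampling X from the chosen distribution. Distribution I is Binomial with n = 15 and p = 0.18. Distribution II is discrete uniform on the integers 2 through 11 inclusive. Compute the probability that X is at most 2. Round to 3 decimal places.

Conditional on each component, P(X ≤ 2): I: 0.476563; II: 0.1.
By total probability, P(X ≤ 2) = 0.7·0.476563 + 0.3·0.1 = 0.363594.

0.364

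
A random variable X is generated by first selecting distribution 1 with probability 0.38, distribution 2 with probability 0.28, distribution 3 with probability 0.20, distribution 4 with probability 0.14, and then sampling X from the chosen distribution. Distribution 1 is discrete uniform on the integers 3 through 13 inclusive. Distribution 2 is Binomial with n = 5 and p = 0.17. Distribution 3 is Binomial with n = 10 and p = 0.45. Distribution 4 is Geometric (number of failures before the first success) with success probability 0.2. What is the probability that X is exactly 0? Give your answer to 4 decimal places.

0.1388

Conditional on each component, P(X = 0): 1: 0; 2: 0.393904; 3: 0.00253295; 4: 0.2.
By total probability, P(X = 0) = 0.38·0 + 0.28·0.393904 + 0.2·0.00253295 + 0.14·0.2 = 0.1388.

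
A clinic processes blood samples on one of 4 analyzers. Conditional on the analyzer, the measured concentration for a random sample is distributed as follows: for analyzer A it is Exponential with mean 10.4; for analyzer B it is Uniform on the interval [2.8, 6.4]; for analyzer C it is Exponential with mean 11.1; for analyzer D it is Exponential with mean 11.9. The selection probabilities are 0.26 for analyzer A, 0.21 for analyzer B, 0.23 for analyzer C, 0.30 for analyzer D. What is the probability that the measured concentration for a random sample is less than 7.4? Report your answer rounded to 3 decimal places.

Conditional on each analyzer, P(X < 7.4): A: 0.509112; B: 1; C: 0.486583; D: 0.463049.
By total probability, P(X < 7.4) = 0.26·0.509112 + 0.21·1 + 0.23·0.486583 + 0.3·0.463049 = 0.593198.

0.593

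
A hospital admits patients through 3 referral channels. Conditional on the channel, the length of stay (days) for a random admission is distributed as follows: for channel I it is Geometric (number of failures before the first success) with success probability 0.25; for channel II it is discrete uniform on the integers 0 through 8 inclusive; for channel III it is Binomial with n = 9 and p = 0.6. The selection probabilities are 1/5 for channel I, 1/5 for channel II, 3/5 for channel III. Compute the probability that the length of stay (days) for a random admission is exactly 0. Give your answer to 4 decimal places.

Conditional on each channel, P(X = 0): I: 0.25; II: 0.111111; III: 0.000262144.
By total probability, P(X = 0) = 0.2·0.25 + 0.2·0.111111 + 0.6·0.000262144 = 0.0723795.

0.0724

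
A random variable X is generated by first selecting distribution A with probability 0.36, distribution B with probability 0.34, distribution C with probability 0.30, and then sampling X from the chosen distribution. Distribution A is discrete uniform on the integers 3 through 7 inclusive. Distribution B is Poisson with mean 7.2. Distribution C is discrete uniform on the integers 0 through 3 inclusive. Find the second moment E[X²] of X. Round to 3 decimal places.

For each component E[X²] = Var + (mean)², giving A: 27; B: 59.04; C: 3.5.
Overall E[X²] = 0.36·27 + 0.34·59.04 + 0.3·3.5 = 30.8436.

30.844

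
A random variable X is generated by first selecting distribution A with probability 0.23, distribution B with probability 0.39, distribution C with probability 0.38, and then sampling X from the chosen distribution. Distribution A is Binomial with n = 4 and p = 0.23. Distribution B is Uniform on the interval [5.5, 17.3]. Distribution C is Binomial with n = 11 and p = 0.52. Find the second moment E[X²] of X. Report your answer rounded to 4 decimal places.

For each component E[X²] = Var + (mean)², giving A: 1.5548; B: 141.563; C: 35.464.
Overall E[X²] = 0.23·1.5548 + 0.39·141.563 + 0.38·35.464 = 69.0436.

69.0436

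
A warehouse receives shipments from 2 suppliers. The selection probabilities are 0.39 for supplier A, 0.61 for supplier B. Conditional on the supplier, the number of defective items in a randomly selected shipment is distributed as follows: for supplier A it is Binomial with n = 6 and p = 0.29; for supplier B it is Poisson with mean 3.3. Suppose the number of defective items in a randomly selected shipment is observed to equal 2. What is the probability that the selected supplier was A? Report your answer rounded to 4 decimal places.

Likelihoods P(X=2 | ·): A: 0.320568; B: 0.200829.
Posterior ∝ prior × likelihood. Numerator for A: 0.39·0.320568 = 0.125022.
Normalizing constant: 0.39·0.320568 + 0.61·0.200829 = 0.247527.
P(A | observation) = 0.125022 / 0.247527 = 0.505082.

0.5051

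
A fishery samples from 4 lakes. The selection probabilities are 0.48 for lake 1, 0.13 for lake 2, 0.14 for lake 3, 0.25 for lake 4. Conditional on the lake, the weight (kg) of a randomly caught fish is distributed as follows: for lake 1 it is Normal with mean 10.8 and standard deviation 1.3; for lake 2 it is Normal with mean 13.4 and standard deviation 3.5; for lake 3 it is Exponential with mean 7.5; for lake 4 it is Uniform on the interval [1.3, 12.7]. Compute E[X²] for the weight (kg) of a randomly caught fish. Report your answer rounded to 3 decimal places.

For each component E[X²] = Var + (mean)², giving 1: 118.33; 2: 191.81; 3: 112.5; 4: 59.83.
Overall E[X²] = 0.48·118.33 + 0.13·191.81 + 0.14·112.5 + 0.25·59.83 = 112.441.

112.441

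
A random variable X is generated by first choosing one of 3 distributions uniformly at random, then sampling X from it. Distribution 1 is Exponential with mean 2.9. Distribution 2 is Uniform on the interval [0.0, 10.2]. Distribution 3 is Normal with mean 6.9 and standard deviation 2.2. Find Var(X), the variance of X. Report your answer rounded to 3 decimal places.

9.982

Per component, 1: μ=2.9, E[X²]=16.82; 2: μ=5.1, E[X²]=34.68; 3: μ=6.9, E[X²]=52.45.
E[X] = 0.333333·2.9 + 0.333333·5.1 + 0.333333·6.9 = 4.96667.
E[X²] = 0.333333·16.82 + 0.333333·34.68 + 0.333333·52.45 = 34.65.
Var(X) = E[X²] − (E[X])² = 34.65 − 24.6678 = 9.98222.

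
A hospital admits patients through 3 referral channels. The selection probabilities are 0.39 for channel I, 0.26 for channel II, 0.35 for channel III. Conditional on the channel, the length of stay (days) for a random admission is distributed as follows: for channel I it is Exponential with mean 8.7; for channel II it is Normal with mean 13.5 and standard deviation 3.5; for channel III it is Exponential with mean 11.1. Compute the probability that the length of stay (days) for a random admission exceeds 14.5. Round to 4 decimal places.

0.2692

Conditional on each channel, P(X > 14.5): I: 0.188876; II: 0.387548; III: 0.270819.
By total probability, P(X > 14.5) = 0.39·0.188876 + 0.26·0.387548 + 0.35·0.270819 = 0.269211.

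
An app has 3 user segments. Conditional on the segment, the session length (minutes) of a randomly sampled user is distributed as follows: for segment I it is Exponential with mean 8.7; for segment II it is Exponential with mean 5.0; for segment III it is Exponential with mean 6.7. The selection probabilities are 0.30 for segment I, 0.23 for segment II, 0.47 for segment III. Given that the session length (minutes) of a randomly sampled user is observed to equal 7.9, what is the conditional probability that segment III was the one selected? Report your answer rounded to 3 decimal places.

Likelihoods f(7.9 | ·): I: 0.0463576; II: 0.041195; III: 0.0459036.
Posterior ∝ prior × likelihood. Numerator for III: 0.47·0.0459036 = 0.0215747.
Normalizing constant: 0.3·0.0463576 + 0.23·0.041195 + 0.47·0.0459036 = 0.0449568.
P(III | observation) = 0.0215747 / 0.0449568 = 0.479898.

0.480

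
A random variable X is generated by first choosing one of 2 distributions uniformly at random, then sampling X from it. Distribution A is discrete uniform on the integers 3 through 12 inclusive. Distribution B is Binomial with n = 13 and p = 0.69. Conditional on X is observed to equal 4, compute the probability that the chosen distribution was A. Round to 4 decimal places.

Likelihoods P(X=4 | ·): A: 0.1; B: 0.00428507.
Posterior ∝ prior × likelihood. Numerator for A: 0.5·0.1 = 0.05.
Normalizing constant: 0.5·0.1 + 0.5·0.00428507 = 0.0521425.
P(A | observation) = 0.05 / 0.0521425 = 0.95891.

0.9589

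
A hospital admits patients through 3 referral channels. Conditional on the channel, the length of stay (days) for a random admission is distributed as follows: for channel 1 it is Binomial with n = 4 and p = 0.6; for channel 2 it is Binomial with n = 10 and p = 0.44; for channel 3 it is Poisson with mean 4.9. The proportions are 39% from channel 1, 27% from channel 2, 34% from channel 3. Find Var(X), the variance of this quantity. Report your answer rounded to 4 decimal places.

Per component, 1: μ=2.4, E[X²]=6.72; 2: μ=4.4, E[X²]=21.824; 3: μ=4.9, E[X²]=28.91.
E[X] = 0.39·2.4 + 0.27·4.4 + 0.34·4.9 = 3.79.
E[X²] = 0.39·6.72 + 0.27·21.824 + 0.34·28.91 = 18.3427.
Var(X) = E[X²] − (E[X])² = 18.3427 − 14.3641 = 3.97858.

3.9786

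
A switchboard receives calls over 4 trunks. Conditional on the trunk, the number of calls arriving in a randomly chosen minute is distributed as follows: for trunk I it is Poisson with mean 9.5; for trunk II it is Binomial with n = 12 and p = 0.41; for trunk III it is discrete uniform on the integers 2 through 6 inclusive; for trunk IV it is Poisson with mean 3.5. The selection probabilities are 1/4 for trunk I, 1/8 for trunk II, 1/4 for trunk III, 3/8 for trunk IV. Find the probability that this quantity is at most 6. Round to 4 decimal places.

0.7447

Conditional on each trunk, P(X ≤ 6): I: 0.164949; II: 0.823544; III: 1; IV: 0.934712.
By total probability, P(X ≤ 6) = 0.25·0.164949 + 0.125·0.823544 + 0.25·1 + 0.375·0.934712 = 0.744697.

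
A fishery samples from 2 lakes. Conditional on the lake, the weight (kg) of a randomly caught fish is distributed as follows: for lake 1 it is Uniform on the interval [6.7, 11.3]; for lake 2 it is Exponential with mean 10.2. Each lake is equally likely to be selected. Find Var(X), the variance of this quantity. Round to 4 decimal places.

53.2617

Per component, 1: μ=9, E[X²]=82.7633; 2: μ=10.2, E[X²]=208.08.
E[X] = 0.5·9 + 0.5·10.2 = 9.6.
E[X²] = 0.5·82.7633 + 0.5·208.08 = 145.422.
Var(X) = E[X²] − (E[X])² = 145.422 − 92.16 = 53.2617.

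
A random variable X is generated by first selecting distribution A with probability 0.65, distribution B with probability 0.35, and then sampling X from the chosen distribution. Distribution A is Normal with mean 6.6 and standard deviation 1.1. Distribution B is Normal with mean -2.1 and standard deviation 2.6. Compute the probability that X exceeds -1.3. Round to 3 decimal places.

Conditional on each component, P(X > -1.3): A: 1; B: 0.379158.
By total probability, P(X > -1.3) = 0.65·1 + 0.35·0.379158 = 0.782705.

0.783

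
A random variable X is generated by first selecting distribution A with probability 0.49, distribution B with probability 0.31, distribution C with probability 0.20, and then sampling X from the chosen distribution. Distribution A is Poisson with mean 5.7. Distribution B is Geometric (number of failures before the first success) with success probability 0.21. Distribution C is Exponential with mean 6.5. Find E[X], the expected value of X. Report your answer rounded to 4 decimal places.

Component means — A: 5.7; B: 3.7619; C: 6.5.
E[X] = 0.49·5.7 + 0.31·3.7619 + 0.2·6.5 = 5.25919.

5.2592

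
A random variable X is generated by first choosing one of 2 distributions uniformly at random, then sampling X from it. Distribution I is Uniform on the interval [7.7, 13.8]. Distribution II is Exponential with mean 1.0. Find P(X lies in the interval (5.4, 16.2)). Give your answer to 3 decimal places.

0.502

Conditional on each component, P(5.4 < X < 16.2): I: 1; II: 0.00451649.
By total probability, P(5.4 < X < 16.2) = 0.5·1 + 0.5·0.00451649 = 0.502258.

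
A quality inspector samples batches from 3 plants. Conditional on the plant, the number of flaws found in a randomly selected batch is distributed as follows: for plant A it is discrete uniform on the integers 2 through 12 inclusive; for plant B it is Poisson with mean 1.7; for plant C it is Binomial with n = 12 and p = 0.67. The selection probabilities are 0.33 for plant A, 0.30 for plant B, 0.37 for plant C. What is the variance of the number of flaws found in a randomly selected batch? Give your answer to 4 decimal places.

Per component, A: μ=7, E[X²]=59; B: μ=1.7, E[X²]=4.59; C: μ=8.04, E[X²]=67.2948.
E[X] = 0.33·7 + 0.3·1.7 + 0.37·8.04 = 5.7948.
E[X²] = 0.33·59 + 0.3·4.59 + 0.37·67.2948 = 45.7461.
Var(X) = E[X²] − (E[X])² = 45.7461 − 33.5797 = 12.1664.

12.1664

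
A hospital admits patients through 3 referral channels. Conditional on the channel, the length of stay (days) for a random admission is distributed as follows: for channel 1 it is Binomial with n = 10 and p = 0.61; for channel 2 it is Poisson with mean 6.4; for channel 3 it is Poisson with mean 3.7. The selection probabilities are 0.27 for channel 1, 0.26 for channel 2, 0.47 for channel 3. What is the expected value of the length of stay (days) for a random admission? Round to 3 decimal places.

Component means — 1: 6.1; 2: 6.4; 3: 3.7.
E[X] = 0.27·6.1 + 0.26·6.4 + 0.47·3.7 = 5.05.

5.050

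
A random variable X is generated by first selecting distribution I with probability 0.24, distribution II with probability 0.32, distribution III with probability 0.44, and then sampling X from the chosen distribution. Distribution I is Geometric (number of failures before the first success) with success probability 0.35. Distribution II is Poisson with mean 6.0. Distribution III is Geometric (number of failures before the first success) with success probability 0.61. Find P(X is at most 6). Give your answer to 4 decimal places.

0.8616

Conditional on each component, P(X ≤ 6): I: 0.950978; II: 0.606303; III: 0.998628.
By total probability, P(X ≤ 6) = 0.24·0.950978 + 0.32·0.606303 + 0.44·0.998628 = 0.861648.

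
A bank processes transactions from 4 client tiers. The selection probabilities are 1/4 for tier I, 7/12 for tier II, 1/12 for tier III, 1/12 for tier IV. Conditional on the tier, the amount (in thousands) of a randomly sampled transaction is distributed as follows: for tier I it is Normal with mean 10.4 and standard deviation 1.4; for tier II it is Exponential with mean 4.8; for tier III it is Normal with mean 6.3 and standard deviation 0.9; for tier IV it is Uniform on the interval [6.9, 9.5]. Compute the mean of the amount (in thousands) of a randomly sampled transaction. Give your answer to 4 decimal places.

6.6083

Component means — I: 10.4; II: 4.8; III: 6.3; IV: 8.2.
E[X] = 0.25·10.4 + 0.583333·4.8 + 0.0833333·6.3 + 0.0833333·8.2 = 6.60833.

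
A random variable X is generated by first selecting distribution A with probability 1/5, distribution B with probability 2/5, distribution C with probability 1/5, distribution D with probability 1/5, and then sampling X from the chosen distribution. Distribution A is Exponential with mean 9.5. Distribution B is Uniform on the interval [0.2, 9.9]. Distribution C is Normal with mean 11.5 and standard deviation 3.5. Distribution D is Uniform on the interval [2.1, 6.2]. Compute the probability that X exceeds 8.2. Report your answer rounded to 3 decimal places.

0.320

Conditional on each component, P(X > 8.2): A: 0.421828; B: 0.175258; C: 0.827123; D: 0.
By total probability, P(X > 8.2) = 0.2·0.421828 + 0.4·0.175258 + 0.2·0.827123 + 0.2·0 = 0.319893.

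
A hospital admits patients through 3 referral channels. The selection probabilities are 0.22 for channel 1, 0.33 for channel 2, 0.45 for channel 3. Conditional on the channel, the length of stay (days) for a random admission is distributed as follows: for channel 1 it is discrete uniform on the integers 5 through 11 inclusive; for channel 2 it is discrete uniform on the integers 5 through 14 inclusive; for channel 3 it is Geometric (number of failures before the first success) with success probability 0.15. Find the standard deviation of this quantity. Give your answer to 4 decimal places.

Per component, 1: μ=8, E[X²]=68; 2: μ=9.5, E[X²]=98.5; 3: μ=5.66667, E[X²]=69.8889.
E[X] = 0.22·8 + 0.33·9.5 + 0.45·5.66667 = 7.445.
E[X²] = 0.22·68 + 0.33·98.5 + 0.45·69.8889 = 78.915.
Var(X) = E[X²] − (E[X])² = 78.915 − 55.428 = 23.487.
SD(X) = √23.487 = 4.84634.

4.8463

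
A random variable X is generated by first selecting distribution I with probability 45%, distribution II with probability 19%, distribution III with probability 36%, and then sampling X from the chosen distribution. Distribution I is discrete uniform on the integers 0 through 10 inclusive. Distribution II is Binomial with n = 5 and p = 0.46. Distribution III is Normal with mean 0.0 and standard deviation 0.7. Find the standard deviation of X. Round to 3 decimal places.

Per component, I: μ=5, E[X²]=35; II: μ=2.3, E[X²]=6.532; III: μ=0, E[X²]=0.49.
E[X] = 0.45·5 + 0.19·2.3 + 0.36·0 = 2.687.
E[X²] = 0.45·35 + 0.19·6.532 + 0.36·0.49 = 17.1675.
Var(X) = E[X²] − (E[X])² = 17.1675 − 7.21997 = 9.94751.
SD(X) = √9.94751 = 3.15397.

3.154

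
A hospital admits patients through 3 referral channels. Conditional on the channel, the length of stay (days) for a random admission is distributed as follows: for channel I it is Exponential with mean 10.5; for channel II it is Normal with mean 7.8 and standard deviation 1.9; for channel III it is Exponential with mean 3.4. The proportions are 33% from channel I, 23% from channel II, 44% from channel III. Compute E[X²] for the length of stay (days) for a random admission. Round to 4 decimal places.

97.7613

For each component E[X²] = Var + (mean)², giving I: 220.5; II: 64.45; III: 23.12.
Overall E[X²] = 0.33·220.5 + 0.23·64.45 + 0.44·23.12 = 97.7613.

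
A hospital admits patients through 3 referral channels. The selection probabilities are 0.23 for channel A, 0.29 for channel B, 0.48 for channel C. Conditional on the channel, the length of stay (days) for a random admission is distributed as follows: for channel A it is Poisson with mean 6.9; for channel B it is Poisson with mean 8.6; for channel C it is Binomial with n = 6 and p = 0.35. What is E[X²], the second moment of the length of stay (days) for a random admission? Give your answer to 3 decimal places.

For each component E[X²] = Var + (mean)², giving A: 54.51; B: 82.56; C: 5.775.
Overall E[X²] = 0.23·54.51 + 0.29·82.56 + 0.48·5.775 = 39.2517.

39.252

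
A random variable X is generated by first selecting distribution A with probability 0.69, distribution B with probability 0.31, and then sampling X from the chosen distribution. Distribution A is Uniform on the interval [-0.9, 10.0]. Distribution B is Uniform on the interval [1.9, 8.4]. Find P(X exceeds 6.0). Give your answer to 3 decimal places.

Conditional on each component, P(X > 6.0): A: 0.366972; B: 0.369231.
By total probability, P(X > 6.0) = 0.69·0.366972 + 0.31·0.369231 = 0.367673.

0.368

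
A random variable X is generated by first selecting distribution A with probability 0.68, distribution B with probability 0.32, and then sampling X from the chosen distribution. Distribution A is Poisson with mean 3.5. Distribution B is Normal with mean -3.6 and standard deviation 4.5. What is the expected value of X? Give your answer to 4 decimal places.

Component means — A: 3.5; B: -3.6.
E[X] = 0.68·3.5 + 0.32·-3.6 = 1.228.

1.2280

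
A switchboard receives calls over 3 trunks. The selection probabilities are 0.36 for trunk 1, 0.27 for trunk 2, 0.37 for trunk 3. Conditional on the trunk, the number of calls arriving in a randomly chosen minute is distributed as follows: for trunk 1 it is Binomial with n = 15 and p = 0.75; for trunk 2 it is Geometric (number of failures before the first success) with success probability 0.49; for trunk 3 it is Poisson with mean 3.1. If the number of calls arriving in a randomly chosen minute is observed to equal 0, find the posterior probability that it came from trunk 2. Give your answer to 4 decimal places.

Likelihoods P(X=0 | ·): 1: 9.31323e-10; 2: 0.49; 3: 0.0450492.
Posterior ∝ prior × likelihood. Numerator for 2: 0.27·0.49 = 0.1323.
Normalizing constant: 0.36·9.31323e-10 + 0.27·0.49 + 0.37·0.0450492 = 0.148968.
P(2 | observation) = 0.1323 / 0.148968 = 0.888109.

0.8881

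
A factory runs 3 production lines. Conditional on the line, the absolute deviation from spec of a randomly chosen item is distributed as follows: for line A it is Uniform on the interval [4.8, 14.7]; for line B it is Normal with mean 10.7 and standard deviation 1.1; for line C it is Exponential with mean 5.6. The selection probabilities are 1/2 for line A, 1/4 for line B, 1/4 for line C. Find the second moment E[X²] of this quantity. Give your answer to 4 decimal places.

96.2200

For each component E[X²] = Var + (mean)², giving A: 103.23; B: 115.7; C: 62.72.
Overall E[X²] = 0.5·103.23 + 0.25·115.7 + 0.25·62.72 = 96.22.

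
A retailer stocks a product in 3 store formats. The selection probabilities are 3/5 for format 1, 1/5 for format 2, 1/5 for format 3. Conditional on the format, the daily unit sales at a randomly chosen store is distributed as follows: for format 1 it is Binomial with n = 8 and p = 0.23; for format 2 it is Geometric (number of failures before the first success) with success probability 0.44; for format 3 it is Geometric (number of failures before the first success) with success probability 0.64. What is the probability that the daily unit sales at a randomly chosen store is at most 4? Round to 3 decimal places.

0.976

Conditional on each format, P(X ≤ 4): 1: 0.98087; 2: 0.944927; 3: 0.993953.
By total probability, P(X ≤ 4) = 0.6·0.98087 + 0.2·0.944927 + 0.2·0.993953 = 0.976298.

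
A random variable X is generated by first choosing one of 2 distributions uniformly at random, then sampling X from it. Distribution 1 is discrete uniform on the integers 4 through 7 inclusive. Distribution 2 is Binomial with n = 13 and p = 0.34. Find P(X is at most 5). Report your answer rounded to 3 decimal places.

Conditional on each component, P(X ≤ 5): 1: 0.5; 2: 0.741917.
By total probability, P(X ≤ 5) = 0.5·0.5 + 0.5·0.741917 = 0.620958.

0.621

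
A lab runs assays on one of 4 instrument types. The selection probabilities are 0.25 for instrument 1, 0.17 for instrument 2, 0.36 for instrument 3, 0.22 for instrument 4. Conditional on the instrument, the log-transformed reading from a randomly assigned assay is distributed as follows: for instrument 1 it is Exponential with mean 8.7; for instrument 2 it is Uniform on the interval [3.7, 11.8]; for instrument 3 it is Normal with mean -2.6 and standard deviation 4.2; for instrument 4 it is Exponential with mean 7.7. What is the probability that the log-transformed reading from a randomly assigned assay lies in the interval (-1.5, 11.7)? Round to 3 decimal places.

Conditional on each instrument, P(-1.5 < X < 11.7): 1: 0.739415; 2: 0.987654; 3: 0.396366; 4: 0.781174.
By total probability, P(-1.5 < X < 11.7) = 0.25·0.739415 + 0.17·0.987654 + 0.36·0.396366 + 0.22·0.781174 = 0.667305.

0.667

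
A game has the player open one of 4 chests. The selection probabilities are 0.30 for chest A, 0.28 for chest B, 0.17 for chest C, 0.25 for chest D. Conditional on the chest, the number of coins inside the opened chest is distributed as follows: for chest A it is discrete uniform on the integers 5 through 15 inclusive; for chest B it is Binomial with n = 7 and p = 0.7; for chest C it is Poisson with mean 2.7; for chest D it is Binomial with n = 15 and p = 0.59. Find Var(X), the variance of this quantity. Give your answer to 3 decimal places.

Per component, A: μ=10, E[X²]=110; B: μ=4.9, E[X²]=25.48; C: μ=2.7, E[X²]=9.99; D: μ=8.85, E[X²]=81.951.
E[X] = 0.3·10 + 0.28·4.9 + 0.17·2.7 + 0.25·8.85 = 7.0435.
E[X²] = 0.3·110 + 0.28·25.48 + 0.17·9.99 + 0.25·81.951 = 62.3204.
Var(X) = E[X²] − (E[X])² = 62.3204 − 49.6109 = 12.7096.

12.710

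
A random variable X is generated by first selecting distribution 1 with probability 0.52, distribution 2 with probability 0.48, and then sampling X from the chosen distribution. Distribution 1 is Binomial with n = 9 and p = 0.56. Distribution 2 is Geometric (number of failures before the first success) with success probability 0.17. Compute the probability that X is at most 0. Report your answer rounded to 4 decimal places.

0.0819

Conditional on each component, P(X ≤ 0): 1: 0.000618122; 2: 0.17.
By total probability, P(X ≤ 0) = 0.52·0.000618122 + 0.48·0.17 = 0.0819214.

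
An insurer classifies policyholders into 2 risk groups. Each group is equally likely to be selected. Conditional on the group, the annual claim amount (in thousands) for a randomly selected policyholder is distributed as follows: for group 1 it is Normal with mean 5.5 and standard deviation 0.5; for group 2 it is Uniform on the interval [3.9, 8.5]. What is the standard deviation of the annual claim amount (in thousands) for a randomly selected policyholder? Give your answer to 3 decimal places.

1.063

Per component, 1: μ=5.5, E[X²]=30.5; 2: μ=6.2, E[X²]=40.2033.
E[X] = 0.5·5.5 + 0.5·6.2 = 5.85.
E[X²] = 0.5·30.5 + 0.5·40.2033 = 35.3517.
Var(X) = E[X²] − (E[X])² = 35.3517 − 34.2225 = 1.12917.
SD(X) = √1.12917 = 1.06262.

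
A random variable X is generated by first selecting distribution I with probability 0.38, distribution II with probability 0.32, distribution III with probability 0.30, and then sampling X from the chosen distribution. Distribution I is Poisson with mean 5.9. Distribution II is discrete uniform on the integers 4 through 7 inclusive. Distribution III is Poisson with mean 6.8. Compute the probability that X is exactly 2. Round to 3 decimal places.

Conditional on each component, P(X = 2): I: 0.04768; II: 0; III: 0.0257505.
By total probability, P(X = 2) = 0.38·0.04768 + 0.32·0 + 0.3·0.0257505 = 0.0258436.

0.026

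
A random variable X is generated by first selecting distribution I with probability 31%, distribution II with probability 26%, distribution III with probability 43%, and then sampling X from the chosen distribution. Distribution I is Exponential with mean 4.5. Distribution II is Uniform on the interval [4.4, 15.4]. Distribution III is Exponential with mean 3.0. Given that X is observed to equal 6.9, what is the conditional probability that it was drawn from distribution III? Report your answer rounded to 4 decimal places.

0.2718

Likelihoods f(6.9 | ·): I: 0.0479589; II: 0.0909091; III: 0.0334196.
Posterior ∝ prior × likelihood. Numerator for III: 0.43·0.0334196 = 0.0143704.
Normalizing constant: 0.31·0.0479589 + 0.26·0.0909091 + 0.43·0.0334196 = 0.0528741.
P(III | observation) = 0.0143704 / 0.0528741 = 0.271786.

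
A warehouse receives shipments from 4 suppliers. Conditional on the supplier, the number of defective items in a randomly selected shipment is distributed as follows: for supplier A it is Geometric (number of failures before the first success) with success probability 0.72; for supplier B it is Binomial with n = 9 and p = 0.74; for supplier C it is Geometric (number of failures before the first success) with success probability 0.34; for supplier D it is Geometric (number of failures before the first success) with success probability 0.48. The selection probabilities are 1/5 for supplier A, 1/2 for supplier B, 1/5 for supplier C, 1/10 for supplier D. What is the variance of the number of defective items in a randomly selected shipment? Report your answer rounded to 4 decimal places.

10.1765

Per component, A: μ=0.388889, E[X²]=0.691358; B: μ=6.66, E[X²]=46.0872; C: μ=1.94118, E[X²]=9.47751; D: μ=1.08333, E[X²]=3.43056.
E[X] = 0.2·0.388889 + 0.5·6.66 + 0.2·1.94118 + 0.1·1.08333 = 3.90435.
E[X²] = 0.2·0.691358 + 0.5·46.0872 + 0.2·9.47751 + 0.1·3.43056 = 25.4204.
Var(X) = E[X²] − (E[X])² = 25.4204 − 15.2439 = 10.1765.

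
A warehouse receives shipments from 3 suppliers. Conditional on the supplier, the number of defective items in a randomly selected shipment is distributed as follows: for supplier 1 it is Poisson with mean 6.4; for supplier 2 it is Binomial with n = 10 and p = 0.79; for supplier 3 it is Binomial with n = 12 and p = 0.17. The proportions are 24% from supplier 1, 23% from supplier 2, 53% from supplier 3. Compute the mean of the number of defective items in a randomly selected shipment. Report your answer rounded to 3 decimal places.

4.434

Component means — 1: 6.4; 2: 7.9; 3: 2.04.
E[X] = 0.24·6.4 + 0.23·7.9 + 0.53·2.04 = 4.4342.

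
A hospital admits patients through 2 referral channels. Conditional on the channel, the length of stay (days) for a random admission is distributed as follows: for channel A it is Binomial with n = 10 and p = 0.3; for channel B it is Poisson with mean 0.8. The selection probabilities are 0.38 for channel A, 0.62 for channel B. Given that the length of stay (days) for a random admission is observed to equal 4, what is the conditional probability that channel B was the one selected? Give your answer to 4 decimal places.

0.0588

Likelihoods P(X=4 | ·): A: 0.200121; B: 0.00766855.
Posterior ∝ prior × likelihood. Numerator for B: 0.62·0.00766855 = 0.0047545.
Normalizing constant: 0.38·0.200121 + 0.62·0.00766855 = 0.0808005.
P(B | observation) = 0.0047545 / 0.0808005 = 0.0588425.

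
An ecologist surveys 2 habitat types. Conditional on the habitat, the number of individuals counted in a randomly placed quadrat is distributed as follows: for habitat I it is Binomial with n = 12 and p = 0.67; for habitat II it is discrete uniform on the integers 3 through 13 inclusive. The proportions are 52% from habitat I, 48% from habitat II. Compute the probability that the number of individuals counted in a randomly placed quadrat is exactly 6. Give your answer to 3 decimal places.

Conditional on each habitat, P(X = 6): I: 0.107945; II: 0.0909091.
By total probability, P(X = 6) = 0.52·0.107945 + 0.48·0.0909091 = 0.099768.

0.100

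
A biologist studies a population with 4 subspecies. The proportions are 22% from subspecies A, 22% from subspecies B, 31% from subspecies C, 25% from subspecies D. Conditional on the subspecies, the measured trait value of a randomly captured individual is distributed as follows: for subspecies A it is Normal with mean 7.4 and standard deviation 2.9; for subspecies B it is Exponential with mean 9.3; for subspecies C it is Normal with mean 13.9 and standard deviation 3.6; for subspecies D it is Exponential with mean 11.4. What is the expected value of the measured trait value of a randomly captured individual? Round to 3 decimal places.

10.833

Component means — A: 7.4; B: 9.3; C: 13.9; D: 11.4.
E[X] = 0.22·7.4 + 0.22·9.3 + 0.31·13.9 + 0.25·11.4 = 10.833.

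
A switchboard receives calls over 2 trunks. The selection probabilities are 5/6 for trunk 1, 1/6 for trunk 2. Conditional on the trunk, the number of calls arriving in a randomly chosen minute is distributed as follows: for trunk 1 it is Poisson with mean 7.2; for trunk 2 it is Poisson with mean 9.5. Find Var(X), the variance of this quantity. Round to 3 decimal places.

8.318

Per component, 1: μ=7.2, E[X²]=59.04; 2: μ=9.5, E[X²]=99.75.
E[X] = 0.833333·7.2 + 0.166667·9.5 = 7.58333.
E[X²] = 0.833333·59.04 + 0.166667·99.75 = 65.825.
Var(X) = E[X²] − (E[X])² = 65.825 − 57.5069 = 8.31806.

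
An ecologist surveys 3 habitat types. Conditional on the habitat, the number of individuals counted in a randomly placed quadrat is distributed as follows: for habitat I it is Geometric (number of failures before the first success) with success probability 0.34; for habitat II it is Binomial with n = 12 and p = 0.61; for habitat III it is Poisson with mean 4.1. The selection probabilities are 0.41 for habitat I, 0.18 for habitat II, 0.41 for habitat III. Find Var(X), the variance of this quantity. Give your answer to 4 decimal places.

Per component, I: μ=1.94118, E[X²]=9.47751; II: μ=7.32, E[X²]=56.4372; III: μ=4.1, E[X²]=20.91.
E[X] = 0.41·1.94118 + 0.18·7.32 + 0.41·4.1 = 3.79448.
E[X²] = 0.41·9.47751 + 0.18·56.4372 + 0.41·20.91 = 22.6176.
Var(X) = E[X²] − (E[X])² = 22.6176 − 14.3981 = 8.21948.

8.2195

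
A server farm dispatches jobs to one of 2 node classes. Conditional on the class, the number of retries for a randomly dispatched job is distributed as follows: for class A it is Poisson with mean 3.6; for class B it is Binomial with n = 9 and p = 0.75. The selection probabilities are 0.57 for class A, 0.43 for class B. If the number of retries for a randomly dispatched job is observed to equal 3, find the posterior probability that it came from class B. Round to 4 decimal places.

Likelihoods P(X=3 | ·): A: 0.212469; B: 0.00865173.
Posterior ∝ prior × likelihood. Numerator for B: 0.43·0.00865173 = 0.00372025.
Normalizing constant: 0.57·0.212469 + 0.43·0.00865173 = 0.124828.
P(B | observation) = 0.00372025 / 0.124828 = 0.029803.

0.0298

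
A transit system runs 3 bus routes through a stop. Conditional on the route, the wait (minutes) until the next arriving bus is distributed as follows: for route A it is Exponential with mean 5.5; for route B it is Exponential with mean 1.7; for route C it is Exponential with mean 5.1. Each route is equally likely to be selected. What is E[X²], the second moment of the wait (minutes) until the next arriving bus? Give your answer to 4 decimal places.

39.4333

For each component E[X²] = Var + (mean)², giving A: 60.5; B: 5.78; C: 52.02.
Overall E[X²] = 0.333333·60.5 + 0.333333·5.78 + 0.333333·52.02 = 39.4333.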